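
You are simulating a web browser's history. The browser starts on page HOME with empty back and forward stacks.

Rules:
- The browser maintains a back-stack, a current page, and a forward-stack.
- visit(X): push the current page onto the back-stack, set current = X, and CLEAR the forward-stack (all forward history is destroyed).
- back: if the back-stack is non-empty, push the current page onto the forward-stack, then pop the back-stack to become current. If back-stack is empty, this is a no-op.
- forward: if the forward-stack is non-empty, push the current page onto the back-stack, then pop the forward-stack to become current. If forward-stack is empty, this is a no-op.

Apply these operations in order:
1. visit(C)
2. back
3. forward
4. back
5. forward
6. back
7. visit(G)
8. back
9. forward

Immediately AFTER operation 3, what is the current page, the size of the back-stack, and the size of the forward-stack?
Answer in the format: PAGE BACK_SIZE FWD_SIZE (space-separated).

After 1 (visit(C)): cur=C back=1 fwd=0
After 2 (back): cur=HOME back=0 fwd=1
After 3 (forward): cur=C back=1 fwd=0

C 1 0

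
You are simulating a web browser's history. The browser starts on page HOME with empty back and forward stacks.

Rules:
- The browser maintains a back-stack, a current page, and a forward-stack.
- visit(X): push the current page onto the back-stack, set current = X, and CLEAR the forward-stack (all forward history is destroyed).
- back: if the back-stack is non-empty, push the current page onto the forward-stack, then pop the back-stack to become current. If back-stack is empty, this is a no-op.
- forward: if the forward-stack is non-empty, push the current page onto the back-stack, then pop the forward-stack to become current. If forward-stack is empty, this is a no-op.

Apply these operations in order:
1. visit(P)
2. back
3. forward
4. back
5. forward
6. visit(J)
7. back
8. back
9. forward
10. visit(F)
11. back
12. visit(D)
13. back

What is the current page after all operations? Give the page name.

After 1 (visit(P)): cur=P back=1 fwd=0
After 2 (back): cur=HOME back=0 fwd=1
After 3 (forward): cur=P back=1 fwd=0
After 4 (back): cur=HOME back=0 fwd=1
After 5 (forward): cur=P back=1 fwd=0
After 6 (visit(J)): cur=J back=2 fwd=0
After 7 (back): cur=P back=1 fwd=1
After 8 (back): cur=HOME back=0 fwd=2
After 9 (forward): cur=P back=1 fwd=1
After 10 (visit(F)): cur=F back=2 fwd=0
After 11 (back): cur=P back=1 fwd=1
After 12 (visit(D)): cur=D back=2 fwd=0
After 13 (back): cur=P back=1 fwd=1

Answer: P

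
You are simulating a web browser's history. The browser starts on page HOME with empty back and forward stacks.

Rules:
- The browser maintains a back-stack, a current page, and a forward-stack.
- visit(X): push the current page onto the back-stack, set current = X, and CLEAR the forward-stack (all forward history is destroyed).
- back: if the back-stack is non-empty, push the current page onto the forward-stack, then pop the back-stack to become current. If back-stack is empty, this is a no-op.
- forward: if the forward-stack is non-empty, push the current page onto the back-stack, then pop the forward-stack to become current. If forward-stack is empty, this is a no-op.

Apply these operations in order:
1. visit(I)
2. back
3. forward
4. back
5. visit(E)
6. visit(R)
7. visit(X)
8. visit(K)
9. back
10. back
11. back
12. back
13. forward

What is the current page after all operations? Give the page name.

Answer: E

Derivation:
After 1 (visit(I)): cur=I back=1 fwd=0
After 2 (back): cur=HOME back=0 fwd=1
After 3 (forward): cur=I back=1 fwd=0
After 4 (back): cur=HOME back=0 fwd=1
After 5 (visit(E)): cur=E back=1 fwd=0
After 6 (visit(R)): cur=R back=2 fwd=0
After 7 (visit(X)): cur=X back=3 fwd=0
After 8 (visit(K)): cur=K back=4 fwd=0
After 9 (back): cur=X back=3 fwd=1
After 10 (back): cur=R back=2 fwd=2
After 11 (back): cur=E back=1 fwd=3
After 12 (back): cur=HOME back=0 fwd=4
After 13 (forward): cur=E back=1 fwd=3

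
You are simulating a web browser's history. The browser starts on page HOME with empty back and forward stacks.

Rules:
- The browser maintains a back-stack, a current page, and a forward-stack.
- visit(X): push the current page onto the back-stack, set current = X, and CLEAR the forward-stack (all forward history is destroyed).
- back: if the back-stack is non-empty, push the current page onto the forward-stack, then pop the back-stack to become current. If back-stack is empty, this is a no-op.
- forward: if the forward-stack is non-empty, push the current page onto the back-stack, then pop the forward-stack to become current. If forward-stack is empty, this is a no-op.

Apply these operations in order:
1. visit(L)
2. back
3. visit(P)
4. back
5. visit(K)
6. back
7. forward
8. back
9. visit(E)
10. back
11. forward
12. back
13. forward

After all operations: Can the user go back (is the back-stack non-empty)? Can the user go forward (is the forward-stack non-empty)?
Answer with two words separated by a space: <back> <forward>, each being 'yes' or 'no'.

Answer: yes no

Derivation:
After 1 (visit(L)): cur=L back=1 fwd=0
After 2 (back): cur=HOME back=0 fwd=1
After 3 (visit(P)): cur=P back=1 fwd=0
After 4 (back): cur=HOME back=0 fwd=1
After 5 (visit(K)): cur=K back=1 fwd=0
After 6 (back): cur=HOME back=0 fwd=1
After 7 (forward): cur=K back=1 fwd=0
After 8 (back): cur=HOME back=0 fwd=1
After 9 (visit(E)): cur=E back=1 fwd=0
After 10 (back): cur=HOME back=0 fwd=1
After 11 (forward): cur=E back=1 fwd=0
After 12 (back): cur=HOME back=0 fwd=1
After 13 (forward): cur=E back=1 fwd=0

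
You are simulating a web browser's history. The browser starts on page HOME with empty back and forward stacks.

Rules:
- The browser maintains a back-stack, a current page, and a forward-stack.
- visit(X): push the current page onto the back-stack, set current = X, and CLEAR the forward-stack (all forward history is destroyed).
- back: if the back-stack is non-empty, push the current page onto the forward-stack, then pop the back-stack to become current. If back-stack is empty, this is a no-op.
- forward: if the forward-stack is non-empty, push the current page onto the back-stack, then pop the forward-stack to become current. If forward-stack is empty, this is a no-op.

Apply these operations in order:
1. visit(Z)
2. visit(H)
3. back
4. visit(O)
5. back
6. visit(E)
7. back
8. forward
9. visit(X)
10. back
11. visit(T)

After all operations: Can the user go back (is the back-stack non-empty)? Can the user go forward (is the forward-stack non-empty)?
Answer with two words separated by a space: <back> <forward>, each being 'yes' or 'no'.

After 1 (visit(Z)): cur=Z back=1 fwd=0
After 2 (visit(H)): cur=H back=2 fwd=0
After 3 (back): cur=Z back=1 fwd=1
After 4 (visit(O)): cur=O back=2 fwd=0
After 5 (back): cur=Z back=1 fwd=1
After 6 (visit(E)): cur=E back=2 fwd=0
After 7 (back): cur=Z back=1 fwd=1
After 8 (forward): cur=E back=2 fwd=0
After 9 (visit(X)): cur=X back=3 fwd=0
After 10 (back): cur=E back=2 fwd=1
After 11 (visit(T)): cur=T back=3 fwd=0

Answer: yes no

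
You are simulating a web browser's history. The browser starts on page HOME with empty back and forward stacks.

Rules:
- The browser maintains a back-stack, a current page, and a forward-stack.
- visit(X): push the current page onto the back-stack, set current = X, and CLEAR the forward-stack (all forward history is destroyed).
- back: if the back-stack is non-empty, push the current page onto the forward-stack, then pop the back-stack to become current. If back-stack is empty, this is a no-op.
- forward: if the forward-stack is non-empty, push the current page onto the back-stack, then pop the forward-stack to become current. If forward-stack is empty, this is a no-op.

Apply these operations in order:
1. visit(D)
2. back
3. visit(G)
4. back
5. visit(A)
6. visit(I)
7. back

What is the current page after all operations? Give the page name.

After 1 (visit(D)): cur=D back=1 fwd=0
After 2 (back): cur=HOME back=0 fwd=1
After 3 (visit(G)): cur=G back=1 fwd=0
After 4 (back): cur=HOME back=0 fwd=1
After 5 (visit(A)): cur=A back=1 fwd=0
After 6 (visit(I)): cur=I back=2 fwd=0
After 7 (back): cur=A back=1 fwd=1

Answer: A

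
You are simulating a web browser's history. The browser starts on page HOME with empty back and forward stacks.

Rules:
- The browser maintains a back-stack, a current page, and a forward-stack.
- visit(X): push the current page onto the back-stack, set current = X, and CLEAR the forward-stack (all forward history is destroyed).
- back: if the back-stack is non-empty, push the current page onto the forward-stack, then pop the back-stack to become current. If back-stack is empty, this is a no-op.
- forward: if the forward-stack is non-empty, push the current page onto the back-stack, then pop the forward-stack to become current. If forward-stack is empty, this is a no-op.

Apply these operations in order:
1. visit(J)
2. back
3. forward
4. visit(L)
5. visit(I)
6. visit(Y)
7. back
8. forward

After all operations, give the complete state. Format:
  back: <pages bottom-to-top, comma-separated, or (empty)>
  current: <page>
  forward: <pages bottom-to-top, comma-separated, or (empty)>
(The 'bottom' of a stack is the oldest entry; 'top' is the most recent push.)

After 1 (visit(J)): cur=J back=1 fwd=0
After 2 (back): cur=HOME back=0 fwd=1
After 3 (forward): cur=J back=1 fwd=0
After 4 (visit(L)): cur=L back=2 fwd=0
After 5 (visit(I)): cur=I back=3 fwd=0
After 6 (visit(Y)): cur=Y back=4 fwd=0
After 7 (back): cur=I back=3 fwd=1
After 8 (forward): cur=Y back=4 fwd=0

Answer: back: HOME,J,L,I
current: Y
forward: (empty)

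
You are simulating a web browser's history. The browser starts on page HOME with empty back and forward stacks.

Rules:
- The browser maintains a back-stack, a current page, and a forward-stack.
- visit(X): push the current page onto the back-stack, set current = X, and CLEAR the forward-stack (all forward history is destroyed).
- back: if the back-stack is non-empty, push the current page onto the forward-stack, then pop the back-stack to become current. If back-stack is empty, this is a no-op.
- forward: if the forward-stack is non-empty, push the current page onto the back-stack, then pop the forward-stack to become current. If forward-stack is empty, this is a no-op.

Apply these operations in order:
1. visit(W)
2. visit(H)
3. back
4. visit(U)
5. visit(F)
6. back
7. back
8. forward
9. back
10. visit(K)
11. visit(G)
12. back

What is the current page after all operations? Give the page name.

After 1 (visit(W)): cur=W back=1 fwd=0
After 2 (visit(H)): cur=H back=2 fwd=0
After 3 (back): cur=W back=1 fwd=1
After 4 (visit(U)): cur=U back=2 fwd=0
After 5 (visit(F)): cur=F back=3 fwd=0
After 6 (back): cur=U back=2 fwd=1
After 7 (back): cur=W back=1 fwd=2
After 8 (forward): cur=U back=2 fwd=1
After 9 (back): cur=W back=1 fwd=2
After 10 (visit(K)): cur=K back=2 fwd=0
After 11 (visit(G)): cur=G back=3 fwd=0
After 12 (back): cur=K back=2 fwd=1

Answer: K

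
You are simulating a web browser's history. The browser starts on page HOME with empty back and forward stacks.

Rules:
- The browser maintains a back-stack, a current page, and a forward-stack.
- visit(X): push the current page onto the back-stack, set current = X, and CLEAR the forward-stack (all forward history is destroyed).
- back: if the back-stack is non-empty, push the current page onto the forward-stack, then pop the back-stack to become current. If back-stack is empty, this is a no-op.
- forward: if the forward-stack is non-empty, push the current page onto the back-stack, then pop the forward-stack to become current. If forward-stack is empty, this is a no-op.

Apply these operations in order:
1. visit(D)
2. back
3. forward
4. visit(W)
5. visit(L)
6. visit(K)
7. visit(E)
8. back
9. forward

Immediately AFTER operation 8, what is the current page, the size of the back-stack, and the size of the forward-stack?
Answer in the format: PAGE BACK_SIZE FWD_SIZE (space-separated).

After 1 (visit(D)): cur=D back=1 fwd=0
After 2 (back): cur=HOME back=0 fwd=1
After 3 (forward): cur=D back=1 fwd=0
After 4 (visit(W)): cur=W back=2 fwd=0
After 5 (visit(L)): cur=L back=3 fwd=0
After 6 (visit(K)): cur=K back=4 fwd=0
After 7 (visit(E)): cur=E back=5 fwd=0
After 8 (back): cur=K back=4 fwd=1

K 4 1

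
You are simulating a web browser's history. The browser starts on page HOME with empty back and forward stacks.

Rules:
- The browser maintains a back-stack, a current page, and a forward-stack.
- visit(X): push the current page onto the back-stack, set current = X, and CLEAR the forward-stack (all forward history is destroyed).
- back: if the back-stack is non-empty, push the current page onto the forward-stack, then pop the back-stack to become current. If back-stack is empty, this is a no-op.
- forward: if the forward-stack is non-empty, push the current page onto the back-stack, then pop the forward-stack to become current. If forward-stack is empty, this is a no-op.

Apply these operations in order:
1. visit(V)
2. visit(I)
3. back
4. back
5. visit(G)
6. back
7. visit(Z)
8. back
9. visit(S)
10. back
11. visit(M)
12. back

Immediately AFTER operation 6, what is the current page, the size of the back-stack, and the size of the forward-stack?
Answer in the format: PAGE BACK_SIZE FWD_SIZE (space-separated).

After 1 (visit(V)): cur=V back=1 fwd=0
After 2 (visit(I)): cur=I back=2 fwd=0
After 3 (back): cur=V back=1 fwd=1
After 4 (back): cur=HOME back=0 fwd=2
After 5 (visit(G)): cur=G back=1 fwd=0
After 6 (back): cur=HOME back=0 fwd=1

HOME 0 1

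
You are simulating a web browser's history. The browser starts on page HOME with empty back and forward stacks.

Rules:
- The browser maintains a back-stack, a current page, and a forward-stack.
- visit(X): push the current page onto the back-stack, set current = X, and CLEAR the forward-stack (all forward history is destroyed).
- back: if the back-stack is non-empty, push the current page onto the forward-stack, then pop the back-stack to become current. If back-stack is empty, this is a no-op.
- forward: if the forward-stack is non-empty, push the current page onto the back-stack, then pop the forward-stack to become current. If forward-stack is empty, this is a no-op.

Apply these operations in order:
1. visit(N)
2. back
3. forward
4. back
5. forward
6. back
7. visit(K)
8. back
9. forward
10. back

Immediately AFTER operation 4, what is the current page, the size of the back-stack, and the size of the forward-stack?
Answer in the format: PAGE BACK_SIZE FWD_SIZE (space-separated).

After 1 (visit(N)): cur=N back=1 fwd=0
After 2 (back): cur=HOME back=0 fwd=1
After 3 (forward): cur=N back=1 fwd=0
After 4 (back): cur=HOME back=0 fwd=1

HOME 0 1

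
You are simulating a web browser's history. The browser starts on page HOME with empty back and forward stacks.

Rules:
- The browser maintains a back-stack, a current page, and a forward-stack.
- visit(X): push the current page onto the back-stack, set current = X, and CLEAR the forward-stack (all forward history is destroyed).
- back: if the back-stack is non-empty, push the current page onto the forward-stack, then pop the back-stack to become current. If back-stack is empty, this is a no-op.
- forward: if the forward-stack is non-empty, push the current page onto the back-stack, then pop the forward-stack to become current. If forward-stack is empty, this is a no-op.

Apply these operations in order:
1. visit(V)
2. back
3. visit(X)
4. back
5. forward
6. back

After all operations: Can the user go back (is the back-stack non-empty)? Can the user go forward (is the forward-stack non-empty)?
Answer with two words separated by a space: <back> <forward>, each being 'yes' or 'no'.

Answer: no yes

Derivation:
After 1 (visit(V)): cur=V back=1 fwd=0
After 2 (back): cur=HOME back=0 fwd=1
After 3 (visit(X)): cur=X back=1 fwd=0
After 4 (back): cur=HOME back=0 fwd=1
After 5 (forward): cur=X back=1 fwd=0
After 6 (back): cur=HOME back=0 fwd=1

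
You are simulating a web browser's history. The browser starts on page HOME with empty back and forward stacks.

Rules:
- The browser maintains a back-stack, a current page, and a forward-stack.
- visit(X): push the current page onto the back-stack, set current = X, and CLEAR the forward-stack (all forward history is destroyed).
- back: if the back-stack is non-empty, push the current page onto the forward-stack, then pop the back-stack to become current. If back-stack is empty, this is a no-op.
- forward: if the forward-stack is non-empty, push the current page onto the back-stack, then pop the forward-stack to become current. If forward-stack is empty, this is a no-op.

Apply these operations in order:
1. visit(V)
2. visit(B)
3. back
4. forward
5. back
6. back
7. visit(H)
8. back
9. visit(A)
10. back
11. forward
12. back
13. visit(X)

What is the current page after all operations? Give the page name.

Answer: X

Derivation:
After 1 (visit(V)): cur=V back=1 fwd=0
After 2 (visit(B)): cur=B back=2 fwd=0
After 3 (back): cur=V back=1 fwd=1
After 4 (forward): cur=B back=2 fwd=0
After 5 (back): cur=V back=1 fwd=1
After 6 (back): cur=HOME back=0 fwd=2
After 7 (visit(H)): cur=H back=1 fwd=0
After 8 (back): cur=HOME back=0 fwd=1
After 9 (visit(A)): cur=A back=1 fwd=0
After 10 (back): cur=HOME back=0 fwd=1
After 11 (forward): cur=A back=1 fwd=0
After 12 (back): cur=HOME back=0 fwd=1
After 13 (visit(X)): cur=X back=1 fwd=0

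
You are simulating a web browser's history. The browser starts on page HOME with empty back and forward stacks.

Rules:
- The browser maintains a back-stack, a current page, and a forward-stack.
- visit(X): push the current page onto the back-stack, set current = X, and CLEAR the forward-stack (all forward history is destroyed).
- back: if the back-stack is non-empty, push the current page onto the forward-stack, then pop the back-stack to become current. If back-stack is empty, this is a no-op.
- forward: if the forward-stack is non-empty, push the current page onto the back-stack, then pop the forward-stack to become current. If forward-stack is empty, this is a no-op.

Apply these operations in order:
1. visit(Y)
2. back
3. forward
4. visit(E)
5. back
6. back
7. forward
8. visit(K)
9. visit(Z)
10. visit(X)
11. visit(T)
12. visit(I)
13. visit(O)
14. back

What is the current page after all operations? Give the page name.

Answer: I

Derivation:
After 1 (visit(Y)): cur=Y back=1 fwd=0
After 2 (back): cur=HOME back=0 fwd=1
After 3 (forward): cur=Y back=1 fwd=0
After 4 (visit(E)): cur=E back=2 fwd=0
After 5 (back): cur=Y back=1 fwd=1
After 6 (back): cur=HOME back=0 fwd=2
After 7 (forward): cur=Y back=1 fwd=1
After 8 (visit(K)): cur=K back=2 fwd=0
After 9 (visit(Z)): cur=Z back=3 fwd=0
After 10 (visit(X)): cur=X back=4 fwd=0
After 11 (visit(T)): cur=T back=5 fwd=0
After 12 (visit(I)): cur=I back=6 fwd=0
After 13 (visit(O)): cur=O back=7 fwd=0
After 14 (back): cur=I back=6 fwd=1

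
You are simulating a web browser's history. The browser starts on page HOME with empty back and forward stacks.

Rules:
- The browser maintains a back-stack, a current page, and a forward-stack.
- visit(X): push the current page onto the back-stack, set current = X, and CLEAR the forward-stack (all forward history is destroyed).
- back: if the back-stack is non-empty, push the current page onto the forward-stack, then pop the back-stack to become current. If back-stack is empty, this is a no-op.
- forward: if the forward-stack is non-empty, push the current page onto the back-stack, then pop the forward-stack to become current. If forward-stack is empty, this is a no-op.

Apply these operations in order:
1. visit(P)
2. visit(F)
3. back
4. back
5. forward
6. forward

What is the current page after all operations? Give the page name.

Answer: F

Derivation:
After 1 (visit(P)): cur=P back=1 fwd=0
After 2 (visit(F)): cur=F back=2 fwd=0
After 3 (back): cur=P back=1 fwd=1
After 4 (back): cur=HOME back=0 fwd=2
After 5 (forward): cur=P back=1 fwd=1
After 6 (forward): cur=F back=2 fwd=0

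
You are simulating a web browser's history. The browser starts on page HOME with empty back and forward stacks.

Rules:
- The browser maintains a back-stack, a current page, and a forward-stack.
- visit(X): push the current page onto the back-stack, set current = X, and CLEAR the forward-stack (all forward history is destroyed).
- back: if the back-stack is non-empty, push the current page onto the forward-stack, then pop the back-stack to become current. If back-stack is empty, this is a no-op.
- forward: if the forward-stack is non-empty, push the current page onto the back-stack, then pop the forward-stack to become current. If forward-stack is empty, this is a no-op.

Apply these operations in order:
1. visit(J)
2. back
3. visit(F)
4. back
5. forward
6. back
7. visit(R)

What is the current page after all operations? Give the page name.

Answer: R

Derivation:
After 1 (visit(J)): cur=J back=1 fwd=0
After 2 (back): cur=HOME back=0 fwd=1
After 3 (visit(F)): cur=F back=1 fwd=0
After 4 (back): cur=HOME back=0 fwd=1
After 5 (forward): cur=F back=1 fwd=0
After 6 (back): cur=HOME back=0 fwd=1
After 7 (visit(R)): cur=R back=1 fwd=0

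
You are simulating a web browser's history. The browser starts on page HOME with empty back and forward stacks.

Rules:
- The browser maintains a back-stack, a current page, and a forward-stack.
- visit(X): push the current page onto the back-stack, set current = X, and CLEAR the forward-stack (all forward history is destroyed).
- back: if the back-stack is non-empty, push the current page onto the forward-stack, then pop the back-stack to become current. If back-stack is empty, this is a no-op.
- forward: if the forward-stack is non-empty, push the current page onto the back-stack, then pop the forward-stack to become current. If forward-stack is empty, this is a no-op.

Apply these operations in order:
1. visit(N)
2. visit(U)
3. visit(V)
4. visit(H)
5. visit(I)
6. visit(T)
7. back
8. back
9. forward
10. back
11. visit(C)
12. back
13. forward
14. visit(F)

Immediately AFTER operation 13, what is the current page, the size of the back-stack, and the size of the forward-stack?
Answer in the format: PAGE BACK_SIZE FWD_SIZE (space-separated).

After 1 (visit(N)): cur=N back=1 fwd=0
After 2 (visit(U)): cur=U back=2 fwd=0
After 3 (visit(V)): cur=V back=3 fwd=0
After 4 (visit(H)): cur=H back=4 fwd=0
After 5 (visit(I)): cur=I back=5 fwd=0
After 6 (visit(T)): cur=T back=6 fwd=0
After 7 (back): cur=I back=5 fwd=1
After 8 (back): cur=H back=4 fwd=2
After 9 (forward): cur=I back=5 fwd=1
After 10 (back): cur=H back=4 fwd=2
After 11 (visit(C)): cur=C back=5 fwd=0
After 12 (back): cur=H back=4 fwd=1
After 13 (forward): cur=C back=5 fwd=0

C 5 0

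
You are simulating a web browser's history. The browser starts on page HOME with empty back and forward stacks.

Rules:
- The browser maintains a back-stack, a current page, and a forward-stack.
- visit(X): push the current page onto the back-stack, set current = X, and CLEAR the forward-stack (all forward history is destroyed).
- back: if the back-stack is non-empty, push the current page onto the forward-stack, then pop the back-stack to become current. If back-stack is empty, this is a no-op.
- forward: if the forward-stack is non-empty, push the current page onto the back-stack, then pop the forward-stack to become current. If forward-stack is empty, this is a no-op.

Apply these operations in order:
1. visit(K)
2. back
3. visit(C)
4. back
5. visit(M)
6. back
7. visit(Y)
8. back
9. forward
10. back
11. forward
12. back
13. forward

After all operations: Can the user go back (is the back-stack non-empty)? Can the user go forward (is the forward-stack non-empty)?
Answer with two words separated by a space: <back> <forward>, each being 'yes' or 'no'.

After 1 (visit(K)): cur=K back=1 fwd=0
After 2 (back): cur=HOME back=0 fwd=1
After 3 (visit(C)): cur=C back=1 fwd=0
After 4 (back): cur=HOME back=0 fwd=1
After 5 (visit(M)): cur=M back=1 fwd=0
After 6 (back): cur=HOME back=0 fwd=1
After 7 (visit(Y)): cur=Y back=1 fwd=0
After 8 (back): cur=HOME back=0 fwd=1
After 9 (forward): cur=Y back=1 fwd=0
After 10 (back): cur=HOME back=0 fwd=1
After 11 (forward): cur=Y back=1 fwd=0
After 12 (back): cur=HOME back=0 fwd=1
After 13 (forward): cur=Y back=1 fwd=0

Answer: yes no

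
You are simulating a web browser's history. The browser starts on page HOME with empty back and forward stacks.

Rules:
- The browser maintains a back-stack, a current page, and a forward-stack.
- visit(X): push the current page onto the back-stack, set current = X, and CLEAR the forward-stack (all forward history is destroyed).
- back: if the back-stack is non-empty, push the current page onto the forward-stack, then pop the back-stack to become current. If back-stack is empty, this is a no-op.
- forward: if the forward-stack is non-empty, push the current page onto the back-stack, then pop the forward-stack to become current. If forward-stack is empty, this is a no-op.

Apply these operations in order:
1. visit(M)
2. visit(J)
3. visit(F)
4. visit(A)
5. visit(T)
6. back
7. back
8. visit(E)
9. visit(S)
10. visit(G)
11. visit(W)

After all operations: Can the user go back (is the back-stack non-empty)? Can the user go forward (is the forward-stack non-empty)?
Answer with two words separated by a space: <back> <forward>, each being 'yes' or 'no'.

After 1 (visit(M)): cur=M back=1 fwd=0
After 2 (visit(J)): cur=J back=2 fwd=0
After 3 (visit(F)): cur=F back=3 fwd=0
After 4 (visit(A)): cur=A back=4 fwd=0
After 5 (visit(T)): cur=T back=5 fwd=0
After 6 (back): cur=A back=4 fwd=1
After 7 (back): cur=F back=3 fwd=2
After 8 (visit(E)): cur=E back=4 fwd=0
After 9 (visit(S)): cur=S back=5 fwd=0
After 10 (visit(G)): cur=G back=6 fwd=0
After 11 (visit(W)): cur=W back=7 fwd=0

Answer: yes no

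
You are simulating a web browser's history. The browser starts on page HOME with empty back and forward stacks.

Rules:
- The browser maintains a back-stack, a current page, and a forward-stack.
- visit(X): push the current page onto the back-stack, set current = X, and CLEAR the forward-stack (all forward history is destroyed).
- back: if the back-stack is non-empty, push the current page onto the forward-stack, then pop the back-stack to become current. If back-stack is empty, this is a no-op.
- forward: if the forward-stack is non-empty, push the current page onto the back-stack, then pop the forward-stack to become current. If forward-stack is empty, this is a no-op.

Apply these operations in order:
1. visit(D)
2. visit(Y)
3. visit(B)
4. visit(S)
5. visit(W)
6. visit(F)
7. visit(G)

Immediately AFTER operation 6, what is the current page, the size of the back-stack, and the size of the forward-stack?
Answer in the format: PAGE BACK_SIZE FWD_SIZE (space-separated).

After 1 (visit(D)): cur=D back=1 fwd=0
After 2 (visit(Y)): cur=Y back=2 fwd=0
After 3 (visit(B)): cur=B back=3 fwd=0
After 4 (visit(S)): cur=S back=4 fwd=0
After 5 (visit(W)): cur=W back=5 fwd=0
After 6 (visit(F)): cur=F back=6 fwd=0

F 6 0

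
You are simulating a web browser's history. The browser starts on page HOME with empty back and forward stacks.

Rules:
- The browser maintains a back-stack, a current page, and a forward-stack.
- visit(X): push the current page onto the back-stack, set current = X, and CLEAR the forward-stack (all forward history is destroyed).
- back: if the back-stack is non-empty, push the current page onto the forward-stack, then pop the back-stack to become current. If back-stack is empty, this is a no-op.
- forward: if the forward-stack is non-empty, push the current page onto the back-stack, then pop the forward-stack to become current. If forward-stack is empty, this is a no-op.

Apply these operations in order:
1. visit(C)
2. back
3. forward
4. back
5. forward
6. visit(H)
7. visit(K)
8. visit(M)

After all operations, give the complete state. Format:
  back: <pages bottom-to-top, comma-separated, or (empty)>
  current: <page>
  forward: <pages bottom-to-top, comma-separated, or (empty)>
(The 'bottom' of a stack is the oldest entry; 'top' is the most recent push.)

After 1 (visit(C)): cur=C back=1 fwd=0
After 2 (back): cur=HOME back=0 fwd=1
After 3 (forward): cur=C back=1 fwd=0
After 4 (back): cur=HOME back=0 fwd=1
After 5 (forward): cur=C back=1 fwd=0
After 6 (visit(H)): cur=H back=2 fwd=0
After 7 (visit(K)): cur=K back=3 fwd=0
After 8 (visit(M)): cur=M back=4 fwd=0

Answer: back: HOME,C,H,K
current: M
forward: (empty)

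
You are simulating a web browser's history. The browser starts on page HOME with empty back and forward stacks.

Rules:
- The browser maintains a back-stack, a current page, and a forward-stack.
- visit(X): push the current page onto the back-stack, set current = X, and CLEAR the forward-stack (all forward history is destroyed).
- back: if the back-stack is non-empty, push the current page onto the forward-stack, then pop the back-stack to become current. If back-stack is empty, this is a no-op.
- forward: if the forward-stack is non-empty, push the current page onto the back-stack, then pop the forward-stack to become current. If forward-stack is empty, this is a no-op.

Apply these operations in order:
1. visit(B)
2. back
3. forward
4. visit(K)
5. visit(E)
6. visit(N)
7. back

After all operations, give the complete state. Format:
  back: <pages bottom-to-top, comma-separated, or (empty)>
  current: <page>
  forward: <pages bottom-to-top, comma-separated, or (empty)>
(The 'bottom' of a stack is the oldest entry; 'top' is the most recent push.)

Answer: back: HOME,B,K
current: E
forward: N

Derivation:
After 1 (visit(B)): cur=B back=1 fwd=0
After 2 (back): cur=HOME back=0 fwd=1
After 3 (forward): cur=B back=1 fwd=0
After 4 (visit(K)): cur=K back=2 fwd=0
After 5 (visit(E)): cur=E back=3 fwd=0
After 6 (visit(N)): cur=N back=4 fwd=0
After 7 (back): cur=E back=3 fwd=1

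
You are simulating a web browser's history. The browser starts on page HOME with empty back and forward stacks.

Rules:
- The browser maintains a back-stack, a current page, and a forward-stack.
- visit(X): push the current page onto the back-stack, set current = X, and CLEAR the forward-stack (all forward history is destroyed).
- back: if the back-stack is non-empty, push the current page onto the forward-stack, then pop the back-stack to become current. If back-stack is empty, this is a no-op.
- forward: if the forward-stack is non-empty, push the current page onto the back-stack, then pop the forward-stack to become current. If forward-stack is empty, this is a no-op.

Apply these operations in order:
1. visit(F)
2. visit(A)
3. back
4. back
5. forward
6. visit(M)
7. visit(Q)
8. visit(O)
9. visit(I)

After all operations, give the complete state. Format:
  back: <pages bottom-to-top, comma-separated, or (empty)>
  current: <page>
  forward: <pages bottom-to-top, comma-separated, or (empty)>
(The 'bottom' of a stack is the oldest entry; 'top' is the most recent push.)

Answer: back: HOME,F,M,Q,O
current: I
forward: (empty)

Derivation:
After 1 (visit(F)): cur=F back=1 fwd=0
After 2 (visit(A)): cur=A back=2 fwd=0
After 3 (back): cur=F back=1 fwd=1
After 4 (back): cur=HOME back=0 fwd=2
After 5 (forward): cur=F back=1 fwd=1
After 6 (visit(M)): cur=M back=2 fwd=0
After 7 (visit(Q)): cur=Q back=3 fwd=0
After 8 (visit(O)): cur=O back=4 fwd=0
After 9 (visit(I)): cur=I back=5 fwd=0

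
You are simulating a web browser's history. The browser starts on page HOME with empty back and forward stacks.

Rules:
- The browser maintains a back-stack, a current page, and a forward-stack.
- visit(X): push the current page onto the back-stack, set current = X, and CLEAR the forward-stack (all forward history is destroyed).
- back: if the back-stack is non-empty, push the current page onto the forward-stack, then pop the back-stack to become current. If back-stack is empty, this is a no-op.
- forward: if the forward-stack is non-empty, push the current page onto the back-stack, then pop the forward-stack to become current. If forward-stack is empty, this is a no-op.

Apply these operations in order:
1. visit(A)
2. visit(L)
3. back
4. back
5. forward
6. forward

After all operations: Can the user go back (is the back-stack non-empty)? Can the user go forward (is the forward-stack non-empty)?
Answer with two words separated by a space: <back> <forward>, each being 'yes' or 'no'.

After 1 (visit(A)): cur=A back=1 fwd=0
After 2 (visit(L)): cur=L back=2 fwd=0
After 3 (back): cur=A back=1 fwd=1
After 4 (back): cur=HOME back=0 fwd=2
After 5 (forward): cur=A back=1 fwd=1
After 6 (forward): cur=L back=2 fwd=0

Answer: yes no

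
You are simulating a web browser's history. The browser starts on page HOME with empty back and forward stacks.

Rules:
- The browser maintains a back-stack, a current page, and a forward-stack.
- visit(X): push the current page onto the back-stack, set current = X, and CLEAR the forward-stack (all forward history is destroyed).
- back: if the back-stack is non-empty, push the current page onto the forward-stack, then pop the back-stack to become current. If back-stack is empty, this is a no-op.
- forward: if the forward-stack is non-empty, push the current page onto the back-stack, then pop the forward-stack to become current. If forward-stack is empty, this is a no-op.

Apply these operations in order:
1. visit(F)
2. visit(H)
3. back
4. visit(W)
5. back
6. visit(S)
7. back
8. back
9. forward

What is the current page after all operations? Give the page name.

Answer: F

Derivation:
After 1 (visit(F)): cur=F back=1 fwd=0
After 2 (visit(H)): cur=H back=2 fwd=0
After 3 (back): cur=F back=1 fwd=1
After 4 (visit(W)): cur=W back=2 fwd=0
After 5 (back): cur=F back=1 fwd=1
After 6 (visit(S)): cur=S back=2 fwd=0
After 7 (back): cur=F back=1 fwd=1
After 8 (back): cur=HOME back=0 fwd=2
After 9 (forward): cur=F back=1 fwd=1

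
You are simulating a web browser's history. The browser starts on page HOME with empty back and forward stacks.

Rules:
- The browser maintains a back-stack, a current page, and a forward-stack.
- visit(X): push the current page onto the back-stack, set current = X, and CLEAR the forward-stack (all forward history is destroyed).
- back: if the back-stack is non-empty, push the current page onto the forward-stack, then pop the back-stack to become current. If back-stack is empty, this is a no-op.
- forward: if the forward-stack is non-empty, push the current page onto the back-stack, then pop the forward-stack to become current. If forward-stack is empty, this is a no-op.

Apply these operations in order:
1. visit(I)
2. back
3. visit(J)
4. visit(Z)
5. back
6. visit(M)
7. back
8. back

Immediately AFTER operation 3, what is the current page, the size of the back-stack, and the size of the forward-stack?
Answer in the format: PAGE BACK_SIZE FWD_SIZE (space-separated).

After 1 (visit(I)): cur=I back=1 fwd=0
After 2 (back): cur=HOME back=0 fwd=1
After 3 (visit(J)): cur=J back=1 fwd=0

J 1 0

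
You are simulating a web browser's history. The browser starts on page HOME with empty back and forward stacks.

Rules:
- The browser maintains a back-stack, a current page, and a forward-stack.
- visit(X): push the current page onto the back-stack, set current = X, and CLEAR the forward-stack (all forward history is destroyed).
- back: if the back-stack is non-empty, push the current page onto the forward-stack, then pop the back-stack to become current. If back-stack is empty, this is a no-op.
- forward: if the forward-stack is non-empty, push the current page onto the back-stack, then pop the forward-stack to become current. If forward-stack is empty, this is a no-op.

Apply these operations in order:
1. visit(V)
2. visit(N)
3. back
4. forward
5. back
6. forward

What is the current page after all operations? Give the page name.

Answer: N

Derivation:
After 1 (visit(V)): cur=V back=1 fwd=0
After 2 (visit(N)): cur=N back=2 fwd=0
After 3 (back): cur=V back=1 fwd=1
After 4 (forward): cur=N back=2 fwd=0
After 5 (back): cur=V back=1 fwd=1
After 6 (forward): cur=N back=2 fwd=0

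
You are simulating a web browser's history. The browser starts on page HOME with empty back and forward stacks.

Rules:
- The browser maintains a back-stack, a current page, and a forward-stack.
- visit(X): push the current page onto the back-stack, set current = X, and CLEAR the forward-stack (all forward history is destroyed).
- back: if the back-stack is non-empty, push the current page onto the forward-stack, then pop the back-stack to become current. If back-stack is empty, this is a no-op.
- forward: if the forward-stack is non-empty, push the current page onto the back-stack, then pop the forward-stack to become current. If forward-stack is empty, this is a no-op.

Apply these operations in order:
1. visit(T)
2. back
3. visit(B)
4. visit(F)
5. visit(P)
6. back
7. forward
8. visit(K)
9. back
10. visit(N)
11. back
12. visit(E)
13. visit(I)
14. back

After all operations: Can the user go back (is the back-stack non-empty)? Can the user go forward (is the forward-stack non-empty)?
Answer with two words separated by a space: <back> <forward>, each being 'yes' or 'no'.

After 1 (visit(T)): cur=T back=1 fwd=0
After 2 (back): cur=HOME back=0 fwd=1
After 3 (visit(B)): cur=B back=1 fwd=0
After 4 (visit(F)): cur=F back=2 fwd=0
After 5 (visit(P)): cur=P back=3 fwd=0
After 6 (back): cur=F back=2 fwd=1
After 7 (forward): cur=P back=3 fwd=0
After 8 (visit(K)): cur=K back=4 fwd=0
After 9 (back): cur=P back=3 fwd=1
After 10 (visit(N)): cur=N back=4 fwd=0
After 11 (back): cur=P back=3 fwd=1
After 12 (visit(E)): cur=E back=4 fwd=0
After 13 (visit(I)): cur=I back=5 fwd=0
After 14 (back): cur=E back=4 fwd=1

Answer: yes yes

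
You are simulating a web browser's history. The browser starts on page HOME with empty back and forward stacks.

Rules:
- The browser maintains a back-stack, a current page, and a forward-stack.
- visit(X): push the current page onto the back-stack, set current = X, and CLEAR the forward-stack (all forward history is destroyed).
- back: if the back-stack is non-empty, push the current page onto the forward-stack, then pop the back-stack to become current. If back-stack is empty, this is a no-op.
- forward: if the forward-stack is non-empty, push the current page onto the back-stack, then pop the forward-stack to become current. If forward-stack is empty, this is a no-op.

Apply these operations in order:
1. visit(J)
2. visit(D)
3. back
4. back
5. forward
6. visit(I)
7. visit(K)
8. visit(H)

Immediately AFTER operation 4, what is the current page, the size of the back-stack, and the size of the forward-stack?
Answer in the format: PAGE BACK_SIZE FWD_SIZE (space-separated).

After 1 (visit(J)): cur=J back=1 fwd=0
After 2 (visit(D)): cur=D back=2 fwd=0
After 3 (back): cur=J back=1 fwd=1
After 4 (back): cur=HOME back=0 fwd=2

HOME 0 2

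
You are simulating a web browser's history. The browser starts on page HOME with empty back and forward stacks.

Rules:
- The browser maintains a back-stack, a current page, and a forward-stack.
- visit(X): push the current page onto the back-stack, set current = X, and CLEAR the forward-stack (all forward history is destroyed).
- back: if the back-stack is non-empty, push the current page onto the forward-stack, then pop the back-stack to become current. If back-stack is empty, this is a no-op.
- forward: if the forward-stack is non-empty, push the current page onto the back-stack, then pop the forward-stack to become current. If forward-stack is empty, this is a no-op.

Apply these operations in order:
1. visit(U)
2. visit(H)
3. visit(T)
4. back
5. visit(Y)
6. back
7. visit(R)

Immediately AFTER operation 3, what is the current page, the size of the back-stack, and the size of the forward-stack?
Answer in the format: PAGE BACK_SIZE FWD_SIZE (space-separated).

After 1 (visit(U)): cur=U back=1 fwd=0
After 2 (visit(H)): cur=H back=2 fwd=0
After 3 (visit(T)): cur=T back=3 fwd=0

T 3 0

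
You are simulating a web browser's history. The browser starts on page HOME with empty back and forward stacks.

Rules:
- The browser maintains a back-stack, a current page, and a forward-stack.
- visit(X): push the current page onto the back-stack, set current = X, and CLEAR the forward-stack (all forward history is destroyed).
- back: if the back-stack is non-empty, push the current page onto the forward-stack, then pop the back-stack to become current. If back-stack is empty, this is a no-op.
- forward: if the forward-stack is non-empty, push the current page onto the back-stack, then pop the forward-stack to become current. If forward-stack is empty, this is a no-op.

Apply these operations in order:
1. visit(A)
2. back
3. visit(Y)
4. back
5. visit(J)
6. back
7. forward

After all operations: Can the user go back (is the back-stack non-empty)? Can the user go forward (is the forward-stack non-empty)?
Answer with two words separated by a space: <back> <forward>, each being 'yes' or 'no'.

After 1 (visit(A)): cur=A back=1 fwd=0
After 2 (back): cur=HOME back=0 fwd=1
After 3 (visit(Y)): cur=Y back=1 fwd=0
After 4 (back): cur=HOME back=0 fwd=1
After 5 (visit(J)): cur=J back=1 fwd=0
After 6 (back): cur=HOME back=0 fwd=1
After 7 (forward): cur=J back=1 fwd=0

Answer: yes no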